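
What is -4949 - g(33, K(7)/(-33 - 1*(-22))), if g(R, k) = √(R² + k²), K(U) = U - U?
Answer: -4982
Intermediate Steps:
K(U) = 0
-4949 - g(33, K(7)/(-33 - 1*(-22))) = -4949 - √(33² + (0/(-33 - 1*(-22)))²) = -4949 - √(1089 + (0/(-33 + 22))²) = -4949 - √(1089 + (0/(-11))²) = -4949 - √(1089 + (0*(-1/11))²) = -4949 - √(1089 + 0²) = -4949 - √(1089 + 0) = -4949 - √1089 = -4949 - 1*33 = -4949 - 33 = -4982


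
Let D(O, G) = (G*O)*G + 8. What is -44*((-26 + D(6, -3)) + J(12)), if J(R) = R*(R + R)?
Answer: -14256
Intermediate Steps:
J(R) = 2*R² (J(R) = R*(2*R) = 2*R²)
D(O, G) = 8 + O*G² (D(O, G) = O*G² + 8 = 8 + O*G²)
-44*((-26 + D(6, -3)) + J(12)) = -44*((-26 + (8 + 6*(-3)²)) + 2*12²) = -44*((-26 + (8 + 6*9)) + 2*144) = -44*((-26 + (8 + 54)) + 288) = -44*((-26 + 62) + 288) = -44*(36 + 288) = -44*324 = -14256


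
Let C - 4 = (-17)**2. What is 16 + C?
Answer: 309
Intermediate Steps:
C = 293 (C = 4 + (-17)**2 = 4 + 289 = 293)
16 + C = 16 + 293 = 309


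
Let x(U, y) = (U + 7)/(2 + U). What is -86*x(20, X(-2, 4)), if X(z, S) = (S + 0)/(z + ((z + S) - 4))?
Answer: -1161/11 ≈ -105.55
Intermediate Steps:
X(z, S) = S/(-4 + S + 2*z) (X(z, S) = S/(z + ((S + z) - 4)) = S/(z + (-4 + S + z)) = S/(-4 + S + 2*z))
x(U, y) = (7 + U)/(2 + U)
-86*x(20, X(-2, 4)) = -86*(7 + 20)/(2 + 20) = -86*27/22 = -1161/11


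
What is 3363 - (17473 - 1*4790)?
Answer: -9320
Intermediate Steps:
3363 - (17473 - 1*4790) = 3363 - (17473 - 4790) = 3363 - 1*12683 = 3363 - 12683 = -9320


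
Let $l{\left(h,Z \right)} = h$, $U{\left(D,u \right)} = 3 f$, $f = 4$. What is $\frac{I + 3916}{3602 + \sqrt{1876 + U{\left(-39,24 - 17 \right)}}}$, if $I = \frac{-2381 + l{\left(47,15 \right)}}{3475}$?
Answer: $\frac{12251992283}{11269873275} - \frac{13605766 \sqrt{118}}{11269873275} \approx 1.074$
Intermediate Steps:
$U{\left(D,u \right)} = 12$ ($U{\left(D,u \right)} = 3 \cdot 4 = 12$)
$I = - \frac{2334}{3475}$ ($I = \frac{-2381 + 47}{3475} = \left(-2334\right) \frac{1}{3475} = - \frac{2334}{3475} \approx -0.67165$)
$\frac{I + 3916}{3602 + \sqrt{1876 + U{\left(-39,24 - 17 \right)}}} = \frac{- \frac{2334}{3475} + 3916}{3602 + \sqrt{1876 + 12}} = \frac{13605766}{3475 \left(3602 + \sqrt{1888}\right)} = \frac{13605766}{3475 \left(3602 + 4 \sqrt{118}\right)}$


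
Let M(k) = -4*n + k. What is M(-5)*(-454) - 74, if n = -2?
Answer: -1436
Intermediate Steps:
M(k) = 8 + k (M(k) = -4*(-2) + k = 8 + k)
M(-5)*(-454) - 74 = (8 - 5)*(-454) - 74 = 3*(-454) - 74 = -1362 - 74 = -1436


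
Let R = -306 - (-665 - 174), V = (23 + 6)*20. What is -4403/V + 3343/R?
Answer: -407859/309140 ≈ -1.3193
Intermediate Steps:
V = 580 (V = 29*20 = 580)
R = 533 (R = -306 - 1*(-839) = -306 + 839 = 533)
-4403/V + 3343/R = -4403/580 + 3343/533 = -407859/309140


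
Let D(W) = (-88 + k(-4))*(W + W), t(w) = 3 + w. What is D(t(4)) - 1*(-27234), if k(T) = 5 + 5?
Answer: 26142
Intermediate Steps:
k(T) = 10
D(W) = -156*W (D(W) = (-88 + 10)*(W + W) = -156*W)
D(t(4)) - 1*(-27234) = -156*(3 + 4) - 1*(-27234) = -156*7 + 27234 = -1092 + 27234 = 26142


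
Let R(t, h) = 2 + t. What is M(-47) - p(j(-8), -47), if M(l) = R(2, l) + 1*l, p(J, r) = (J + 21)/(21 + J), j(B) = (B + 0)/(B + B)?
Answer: -44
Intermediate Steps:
j(B) = ½ (j(B) = B/((2*B)) = B*(1/(2*B)) = ½)
p(J, r) = 1 (p(J, r) = (21 + J)/(21 + J) = 1)
M(l) = 4 + l (M(l) = (2 + 2) + 1*l = 4 + l)
M(-47) - p(j(-8), -47) = (4 - 47) - 1*1 = -43 - 1 = -44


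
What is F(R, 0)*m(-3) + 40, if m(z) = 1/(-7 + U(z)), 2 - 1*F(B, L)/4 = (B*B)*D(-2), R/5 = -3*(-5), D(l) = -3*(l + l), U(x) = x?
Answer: 135196/5 ≈ 27039.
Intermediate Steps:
D(l) = -6*l
R = 75 (R = 5*(-3*(-5)) = 5*15 = 75)
F(B, L) = 8 - 48*B**2 (F(B, L) = 8 - 4*B*B*(-6*(-2)) = 8 - 4*B**2*12 = 8 - 48*B**2)
m(z) = 1/(-7 + z)
F(R, 0)*m(-3) + 40 = (8 - 48*75**2)/(-7 - 3) + 40 = (8 - 48*5625)/(-10) + 40 = (8 - 270000)*(-1/10) + 40 = -269992*(-1/10) + 40 = 134996/5 + 40 = 135196/5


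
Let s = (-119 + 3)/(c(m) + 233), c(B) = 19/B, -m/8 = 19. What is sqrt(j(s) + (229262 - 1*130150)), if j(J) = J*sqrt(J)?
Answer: 2*sqrt(9555412698 - 928*I*sqrt(1334))/621 ≈ 314.82 - 0.00055835*I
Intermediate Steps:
m = -152 (m = -8*19 = -152)
s = -928/1863 (s = (-119 + 3)/(19/(-152) + 233) = -116/(19*(-1/152) + 233) = -116/(-1/8 + 233) = -116/1863/8 = -116*8/1863 = -928/1863 ≈ -0.49812)
j(J) = J**(3/2)
sqrt(j(s) + (229262 - 1*130150)) = sqrt((-928/1863)**(3/2) + (229262 - 1*130150)) = sqrt(-3712*I*sqrt(1334)/385641 + (229262 - 130150)) = sqrt(-3712*I*sqrt(1334)/385641 + 99112) = sqrt(99112 - 3712*I*sqrt(1334)/385641)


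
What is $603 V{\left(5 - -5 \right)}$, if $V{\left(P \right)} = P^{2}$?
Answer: $60300$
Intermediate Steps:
$603 V{\left(5 - -5 \right)} = 603 \left(5 - -5\right)^{2} = 603 \left(5 + 5\right)^{2} = 603 \cdot 10^{2} = 603 \cdot 100 = 60300$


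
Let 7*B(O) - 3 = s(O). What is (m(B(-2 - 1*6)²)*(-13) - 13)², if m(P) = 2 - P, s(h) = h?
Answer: 2515396/2401 ≈ 1047.6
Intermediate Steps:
B(O) = 3/7 + O/7
(m(B(-2 - 1*6)²)*(-13) - 13)² = ((2 - (3/7 + (-2 - 1*6)/7)²)*(-13) - 13)² = ((2 - (3/7 + (-2 - 6)/7)²)*(-13) - 13)² = ((2 - (3/7 + (⅐)*(-8))²)*(-13) - 13)² = ((2 - (3/7 - 8/7)²)*(-13) - 13)² = ((2 - (-5/7)²)*(-13) - 13)² = ((2 - 1*25/49)*(-13) - 13)² = ((2 - 25/49)*(-13) - 13)² = ((73/49)*(-13) - 13)² = (-949/49 - 13)² = (-1586/49)² = 2515396/2401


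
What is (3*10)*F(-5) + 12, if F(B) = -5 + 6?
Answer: 42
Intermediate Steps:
F(B) = 1
(3*10)*F(-5) + 12 = (3*10)*1 + 12 = 30*1 + 12 = 30 + 12 = 42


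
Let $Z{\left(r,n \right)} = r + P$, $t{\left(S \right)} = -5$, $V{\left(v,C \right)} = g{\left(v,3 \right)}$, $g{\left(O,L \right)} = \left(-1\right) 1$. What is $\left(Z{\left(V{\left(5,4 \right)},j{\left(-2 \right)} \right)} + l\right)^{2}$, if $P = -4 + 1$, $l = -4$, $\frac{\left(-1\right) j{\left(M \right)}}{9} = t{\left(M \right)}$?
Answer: $64$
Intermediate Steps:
$g{\left(O,L \right)} = -1$
$V{\left(v,C \right)} = -1$
$j{\left(M \right)} = 45$ ($j{\left(M \right)} = \left(-9\right) \left(-5\right) = 45$)
$P = -3$
$Z{\left(r,n \right)} = -3 + r$ ($Z{\left(r,n \right)} = r - 3 = -3 + r$)
$\left(Z{\left(V{\left(5,4 \right)},j{\left(-2 \right)} \right)} + l\right)^{2} = \left(\left(-3 - 1\right) - 4\right)^{2} = \left(-4 - 4\right)^{2} = \left(-8\right)^{2} = 64$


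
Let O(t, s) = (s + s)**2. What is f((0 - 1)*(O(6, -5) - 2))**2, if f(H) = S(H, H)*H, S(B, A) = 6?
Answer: 345744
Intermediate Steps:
O(t, s) = 4*s**2 (O(t, s) = (2*s)**2 = 4*s**2)
f(H) = 6*H
f((0 - 1)*(O(6, -5) - 2))**2 = (6*((0 - 1)*(4*(-5)**2 - 2)))**2 = (6*(-(4*25 - 2)))**2 = (6*(-(100 - 2)))**2 = (6*(-1*98))**2 = (6*(-98))**2 = (-588)**2 = 345744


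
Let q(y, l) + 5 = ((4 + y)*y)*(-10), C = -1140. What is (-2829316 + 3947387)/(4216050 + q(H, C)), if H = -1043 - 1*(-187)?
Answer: -1118071/3077075 ≈ -0.36336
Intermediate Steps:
H = -856 (H = -1043 + 187 = -856)
q(y, l) = -5 - 10*y*(4 + y) (q(y, l) = -5 + ((4 + y)*y)*(-10) = -5 + (y*(4 + y))*(-10) = -5 - 10*y*(4 + y))
(-2829316 + 3947387)/(4216050 + q(H, C)) = (-2829316 + 3947387)/(4216050 + (-5 - 40*(-856) - 10*(-856)²)) = 1118071/(4216050 + (-5 + 34240 - 10*732736)) = 1118071/(4216050 + (-5 + 34240 - 7327360)) = 1118071/(4216050 - 7293125) = 1118071/(-3077075) = 1118071*(-1/3077075) = -1118071/3077075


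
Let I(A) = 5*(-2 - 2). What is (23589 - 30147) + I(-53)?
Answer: -6578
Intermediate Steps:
I(A) = -20 (I(A) = 5*(-4) = -20)
(23589 - 30147) + I(-53) = (23589 - 30147) - 20 = -6558 - 20 = -6578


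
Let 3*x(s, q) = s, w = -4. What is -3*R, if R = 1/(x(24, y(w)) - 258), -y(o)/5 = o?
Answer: 3/250 ≈ 0.012000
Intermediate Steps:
y(o) = -5*o
x(s, q) = s/3
R = -1/250 (R = 1/((⅓)*24 - 258) = 1/(8 - 258) = 1/(-250) = -1/250 ≈ -0.0040000)
-3*R = -3*(-1/250) = 3/250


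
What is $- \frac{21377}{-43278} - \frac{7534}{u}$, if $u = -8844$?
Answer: $\frac{7154370}{5315981} \approx 1.3458$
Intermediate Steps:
$- \frac{21377}{-43278} - \frac{7534}{u} = - \frac{21377}{-43278} - \frac{7534}{-8844} = \left(-21377\right) \left(- \frac{1}{43278}\right) - - \frac{3767}{4422} = \frac{21377}{43278} + \frac{3767}{4422} = \frac{7154370}{5315981}$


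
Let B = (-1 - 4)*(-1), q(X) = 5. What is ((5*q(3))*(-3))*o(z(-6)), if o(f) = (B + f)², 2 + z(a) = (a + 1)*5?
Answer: -36300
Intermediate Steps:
z(a) = 3 + 5*a (z(a) = -2 + (a + 1)*5 = -2 + (1 + a)*5 = -2 + (5 + 5*a) = 3 + 5*a)
B = 5 (B = -5*(-1) = 5)
o(f) = (5 + f)²
((5*q(3))*(-3))*o(z(-6)) = ((5*5)*(-3))*(5 + (3 + 5*(-6)))² = (25*(-3))*(5 + (3 - 30))² = -75*(5 - 27)² = -75*(-22)² = -75*484 = -36300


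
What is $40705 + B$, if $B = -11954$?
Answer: $28751$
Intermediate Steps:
$40705 + B = 40705 - 11954 = 28751$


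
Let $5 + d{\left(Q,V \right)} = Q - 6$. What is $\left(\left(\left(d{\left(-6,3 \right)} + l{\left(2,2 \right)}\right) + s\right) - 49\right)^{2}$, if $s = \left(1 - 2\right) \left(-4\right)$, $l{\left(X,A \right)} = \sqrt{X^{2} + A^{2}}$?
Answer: $3852 - 248 \sqrt{2} \approx 3501.3$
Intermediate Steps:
$l{\left(X,A \right)} = \sqrt{A^{2} + X^{2}}$
$d{\left(Q,V \right)} = -11 + Q$ ($d{\left(Q,V \right)} = -5 + \left(Q - 6\right) = -5 + \left(-6 + Q\right) = -11 + Q$)
$s = 4$ ($s = \left(-1\right) \left(-4\right) = 4$)
$\left(\left(\left(d{\left(-6,3 \right)} + l{\left(2,2 \right)}\right) + s\right) - 49\right)^{2} = \left(\left(\left(\left(-11 - 6\right) + \sqrt{2^{2} + 2^{2}}\right) + 4\right) - 49\right)^{2} = \left(\left(\left(-17 + \sqrt{4 + 4}\right) + 4\right) - 49\right)^{2} = \left(\left(\left(-17 + \sqrt{8}\right) + 4\right) - 49\right)^{2} = \left(\left(\left(-17 + 2 \sqrt{2}\right) + 4\right) - 49\right)^{2} = \left(\left(-13 + 2 \sqrt{2}\right) - 49\right)^{2} = \left(-62 + 2 \sqrt{2}\right)^{2}$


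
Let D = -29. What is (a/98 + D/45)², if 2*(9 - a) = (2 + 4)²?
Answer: 10543009/19448100 ≈ 0.54211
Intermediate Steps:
a = -9 (a = 9 - (2 + 4)²/2 = 9 - ½*6² = 9 - ½*36 = 9 - 18 = -9)
(a/98 + D/45)² = (-9/98 - 29/45)² = (-3247/4410)² = 10543009/19448100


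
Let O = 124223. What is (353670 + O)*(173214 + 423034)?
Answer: 284942745464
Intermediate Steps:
(353670 + O)*(173214 + 423034) = (353670 + 124223)*(173214 + 423034) = 477893*596248 = 284942745464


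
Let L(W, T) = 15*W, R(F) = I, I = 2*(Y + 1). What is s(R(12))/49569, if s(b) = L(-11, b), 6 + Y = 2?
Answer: -55/16523 ≈ -0.0033287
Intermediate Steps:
Y = -4 (Y = -6 + 2 = -4)
I = -6 (I = 2*(-4 + 1) = 2*(-3) = -6)
R(F) = -6
s(b) = -165 (s(b) = 15*(-11) = -165)
s(R(12))/49569 = -165/49569 = -165*1/49569 = -55/16523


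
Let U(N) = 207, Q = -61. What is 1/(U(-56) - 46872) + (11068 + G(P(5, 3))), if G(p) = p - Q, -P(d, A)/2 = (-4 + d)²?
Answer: 519241454/46665 ≈ 11127.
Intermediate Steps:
P(d, A) = -2*(-4 + d)²
G(p) = 61 + p (G(p) = p - 1*(-61) = p + 61 = 61 + p)
1/(U(-56) - 46872) + (11068 + G(P(5, 3))) = 1/(207 - 46872) + (11068 + (61 - 2*(-4 + 5)²)) = 1/(-46665) + (11068 + (61 - 2*1²)) = -1/46665 + (11068 + (61 - 2*1)) = -1/46665 + (11068 + (61 - 2)) = -1/46665 + (11068 + 59) = -1/46665 + 11127 = 519241454/46665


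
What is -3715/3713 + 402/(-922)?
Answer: -2458928/1711693 ≈ -1.4365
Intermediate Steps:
-3715/3713 + 402/(-922) = -3715*1/3713 + 402*(-1/922) = -3715/3713 - 201/461 = -2458928/1711693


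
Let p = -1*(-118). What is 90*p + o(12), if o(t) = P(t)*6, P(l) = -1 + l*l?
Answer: 11478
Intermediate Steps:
P(l) = -1 + l²
p = 118
o(t) = -6 + 6*t² (o(t) = (-1 + t²)*6 = -6 + 6*t²)
90*p + o(12) = 90*118 + (-6 + 6*12²) = 10620 + (-6 + 6*144) = 10620 + (-6 + 864) = 10620 + 858 = 11478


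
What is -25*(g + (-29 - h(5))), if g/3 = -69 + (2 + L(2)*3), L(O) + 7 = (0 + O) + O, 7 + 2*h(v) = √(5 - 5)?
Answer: 12675/2 ≈ 6337.5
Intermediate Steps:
h(v) = -7/2 (h(v) = -7/2 + √(5 - 5)/2 = -7/2 + √0/2 = -7/2 + (½)*0 = -7/2 + 0 = -7/2)
L(O) = -7 + 2*O (L(O) = -7 + ((0 + O) + O) = -7 + (O + O) = -7 + 2*O)
g = -228 (g = 3*(-69 + (2 + (-7 + 2*2)*3)) = 3*(-69 + (2 + (-7 + 4)*3)) = 3*(-69 + (2 - 3*3)) = 3*(-69 + (2 - 9)) = 3*(-69 - 7) = 3*(-76) = -228)
-25*(g + (-29 - h(5))) = -25*(-228 + (-29 - 1*(-7/2))) = -25*(-228 + (-29 + 7/2)) = -25*(-228 - 51/2) = -25*(-507/2) = 12675/2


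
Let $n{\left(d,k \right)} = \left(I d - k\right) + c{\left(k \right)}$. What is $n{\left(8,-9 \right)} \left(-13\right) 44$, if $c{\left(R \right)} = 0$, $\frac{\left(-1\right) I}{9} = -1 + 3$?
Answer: $77220$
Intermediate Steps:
$I = -18$ ($I = - 9 \left(-1 + 3\right) = \left(-9\right) 2 = -18$)
$n{\left(d,k \right)} = - k - 18 d$ ($n{\left(d,k \right)} = \left(- 18 d - k\right) + 0 = \left(- k - 18 d\right) + 0 = - k - 18 d$)
$n{\left(8,-9 \right)} \left(-13\right) 44 = \left(\left(-1\right) \left(-9\right) - 144\right) \left(-13\right) 44 = \left(9 - 144\right) \left(-13\right) 44 = \left(-135\right) \left(-13\right) 44 = 1755 \cdot 44 = 77220$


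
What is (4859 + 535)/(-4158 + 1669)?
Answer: -5394/2489 ≈ -2.1671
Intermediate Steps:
(4859 + 535)/(-4158 + 1669) = 5394/(-2489) = 5394*(-1/2489) = -5394/2489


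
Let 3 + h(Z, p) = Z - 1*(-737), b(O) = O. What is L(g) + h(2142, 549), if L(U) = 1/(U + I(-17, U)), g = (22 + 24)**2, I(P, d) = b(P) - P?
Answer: 6085617/2116 ≈ 2876.0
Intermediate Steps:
I(P, d) = 0 (I(P, d) = P - P = 0)
h(Z, p) = 734 + Z (h(Z, p) = -3 + (Z - 1*(-737)) = -3 + (Z + 737) = -3 + (737 + Z) = 734 + Z)
g = 2116 (g = 46**2 = 2116)
L(U) = 1/U (L(U) = 1/(U + 0) = 1/U)
L(g) + h(2142, 549) = 1/2116 + (734 + 2142) = 1/2116 + 2876 = 6085617/2116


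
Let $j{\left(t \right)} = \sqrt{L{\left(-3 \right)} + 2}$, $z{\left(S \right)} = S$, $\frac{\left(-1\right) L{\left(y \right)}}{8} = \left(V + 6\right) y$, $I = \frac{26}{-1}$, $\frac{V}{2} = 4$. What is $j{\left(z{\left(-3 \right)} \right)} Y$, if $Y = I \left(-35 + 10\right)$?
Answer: $8450 \sqrt{2} \approx 11950.0$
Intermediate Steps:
$V = 8$ ($V = 2 \cdot 4 = 8$)
$I = -26$ ($I = 26 \left(-1\right) = -26$)
$L{\left(y \right)} = - 112 y$ ($L{\left(y \right)} = - 8 \left(8 + 6\right) y = - 8 \cdot 14 y = - 112 y$)
$Y = 650$ ($Y = - 26 \left(-35 + 10\right) = \left(-26\right) \left(-25\right) = 650$)
$j{\left(t \right)} = 13 \sqrt{2}$ ($j{\left(t \right)} = \sqrt{\left(-112\right) \left(-3\right) + 2} = \sqrt{336 + 2} = \sqrt{338} = 13 \sqrt{2}$)
$j{\left(z{\left(-3 \right)} \right)} Y = 13 \sqrt{2} \cdot 650 = 8450 \sqrt{2}$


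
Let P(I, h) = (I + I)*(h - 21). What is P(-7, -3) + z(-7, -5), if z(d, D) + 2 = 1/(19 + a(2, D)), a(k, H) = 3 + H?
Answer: 5679/17 ≈ 334.06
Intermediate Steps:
P(I, h) = 2*I*(-21 + h) (P(I, h) = (2*I)*(-21 + h) = 2*I*(-21 + h))
z(d, D) = -2 + 1/(22 + D) (z(d, D) = -2 + 1/(19 + (3 + D)) = -2 + 1/(22 + D))
P(-7, -3) + z(-7, -5) = 2*(-7)*(-21 - 3) + (-43 - 2*(-5))/(22 - 5) = 2*(-7)*(-24) + (-43 + 10)/17 = 336 + (1/17)*(-33) = 336 - 33/17 = 5679/17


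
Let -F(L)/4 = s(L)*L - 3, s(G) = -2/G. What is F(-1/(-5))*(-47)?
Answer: -940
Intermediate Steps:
F(L) = 20 (F(L) = -4*((-2/L)*L - 3) = -4*(-2 - 3) = -4*(-5) = 20)
F(-1/(-5))*(-47) = 20*(-47) = -940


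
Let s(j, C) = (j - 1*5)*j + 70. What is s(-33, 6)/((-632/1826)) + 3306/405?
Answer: -40710347/10665 ≈ -3817.2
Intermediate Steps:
s(j, C) = 70 + j*(-5 + j) (s(j, C) = (j - 5)*j + 70 = (-5 + j)*j + 70 = j*(-5 + j) + 70 = 70 + j*(-5 + j))
s(-33, 6)/((-632/1826)) + 3306/405 = (70 + (-33)² - 5*(-33))/((-632/1826)) + 3306/405 = (70 + 1089 + 165)/((-632*1/1826)) + 3306*(1/405) = 1324/(-316/913) + 1102/135 = 1324*(-913/316) + 1102/135 = -302203/79 + 1102/135 = -40710347/10665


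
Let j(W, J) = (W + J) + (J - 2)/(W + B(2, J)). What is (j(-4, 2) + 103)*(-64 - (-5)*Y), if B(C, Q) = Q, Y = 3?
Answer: -4949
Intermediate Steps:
j(W, J) = J + W + (-2 + J)/(J + W) (j(W, J) = (W + J) + (J - 2)/(W + J) = (J + W) + (-2 + J)/(J + W) = J + W + (-2 + J)/(J + W))
(j(-4, 2) + 103)*(-64 - (-5)*Y) = ((-2 + 2 + 2² + (-4)² + 2*2*(-4))/(2 - 4) + 103)*(-64 - (-5)*3) = ((-2 + 2 + 4 + 16 - 16)/(-2) + 103)*(-64 - 1*(-15)) = (-½*4 + 103)*(-64 + 15) = (-2 + 103)*(-49) = 101*(-49) = -4949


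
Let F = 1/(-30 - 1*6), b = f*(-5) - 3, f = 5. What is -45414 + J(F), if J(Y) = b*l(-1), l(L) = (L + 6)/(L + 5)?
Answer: -45449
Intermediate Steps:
l(L) = (6 + L)/(5 + L)
b = -28 (b = 5*(-5) - 3 = -25 - 3 = -28)
F = -1/36 (F = 1/(-30 - 6) = 1/(-36) = -1/36 ≈ -0.027778)
J(Y) = -35 (J(Y) = -28*(6 - 1)/(5 - 1) = -28*5/4 = -35)
-45414 + J(F) = -45414 - 35 = -45449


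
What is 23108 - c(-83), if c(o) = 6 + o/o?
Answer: 23101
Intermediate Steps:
c(o) = 7 (c(o) = 6 + 1 = 7)
23108 - c(-83) = 23108 - 1*7 = 23108 - 7 = 23101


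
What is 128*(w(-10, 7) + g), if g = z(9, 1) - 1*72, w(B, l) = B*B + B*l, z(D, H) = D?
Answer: -4224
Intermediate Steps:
w(B, l) = B² + B*l
g = -63 (g = 9 - 1*72 = 9 - 72 = -63)
128*(w(-10, 7) + g) = 128*(-10*(-10 + 7) - 63) = 128*(-10*(-3) - 63) = 128*(30 - 63) = 128*(-33) = -4224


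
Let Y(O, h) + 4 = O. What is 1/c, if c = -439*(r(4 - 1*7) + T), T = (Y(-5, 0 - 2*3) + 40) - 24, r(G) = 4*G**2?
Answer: -1/18877 ≈ -5.2975e-5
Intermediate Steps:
Y(O, h) = -4 + O
T = 7 (T = ((-4 - 5) + 40) - 24 = (-9 + 40) - 24 = 31 - 24 = 7)
c = -18877 (c = -439*(4*(4 - 1*7)**2 + 7) = -439*(4*(4 - 7)**2 + 7) = -439*(4*(-3)**2 + 7) = -439*(4*9 + 7) = -439*(36 + 7) = -439*43 = -18877)
1/c = 1/(-18877) = -1/18877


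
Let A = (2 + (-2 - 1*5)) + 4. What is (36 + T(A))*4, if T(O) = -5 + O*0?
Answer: 124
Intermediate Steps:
A = -1 (A = (2 + (-2 - 5)) + 4 = (2 - 7) + 4 = -5 + 4 = -1)
T(O) = -5 (T(O) = -5 + 0 = -5)
(36 + T(A))*4 = (36 - 5)*4 = 31*4 = 124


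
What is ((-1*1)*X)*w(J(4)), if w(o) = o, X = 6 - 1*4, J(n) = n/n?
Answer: -2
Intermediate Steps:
J(n) = 1
X = 2 (X = 6 - 4 = 2)
((-1*1)*X)*w(J(4)) = (-1*1*2)*1 = -1*2*1 = -2*1 = -2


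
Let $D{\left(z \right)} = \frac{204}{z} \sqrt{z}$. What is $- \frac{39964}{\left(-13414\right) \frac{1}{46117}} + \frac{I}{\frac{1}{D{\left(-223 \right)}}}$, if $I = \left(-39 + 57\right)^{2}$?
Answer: $\frac{921509894}{6707} - \frac{66096 i \sqrt{223}}{223} \approx 1.374 \cdot 10^{5} - 4426.1 i$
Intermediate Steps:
$D{\left(z \right)} = \frac{204}{\sqrt{z}}$
$I = 324$ ($I = 18^{2} = 324$)
$- \frac{39964}{\left(-13414\right) \frac{1}{46117}} + \frac{I}{\frac{1}{D{\left(-223 \right)}}} = - \frac{39964}{\left(-13414\right) \frac{1}{46117}} + \frac{324}{\frac{1}{204 \frac{1}{\sqrt{-223}}}} = - \frac{39964}{\left(-13414\right) \frac{1}{46117}} + \frac{324}{\frac{1}{204 \left(- \frac{i \sqrt{223}}{223}\right)}} = - \frac{39964}{- \frac{13414}{46117}} + \frac{324}{\frac{1}{\left(- \frac{204}{223}\right) i \sqrt{223}}} = \left(-39964\right) \left(- \frac{46117}{13414}\right) + \frac{324}{\frac{1}{204} i \sqrt{223}} = \frac{921509894}{6707} + 324 \left(- \frac{204 i \sqrt{223}}{223}\right) = \frac{921509894}{6707} - \frac{66096 i \sqrt{223}}{223}$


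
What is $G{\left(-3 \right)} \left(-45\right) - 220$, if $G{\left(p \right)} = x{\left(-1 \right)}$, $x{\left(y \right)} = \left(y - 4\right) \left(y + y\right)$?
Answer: $-670$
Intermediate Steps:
$x{\left(y \right)} = 2 y \left(-4 + y\right)$ ($x{\left(y \right)} = \left(-4 + y\right) 2 y = 2 y \left(-4 + y\right)$)
$G{\left(p \right)} = 10$ ($G{\left(p \right)} = 2 \left(-1\right) \left(-4 - 1\right) = 2 \left(-1\right) \left(-5\right) = 10$)
$G{\left(-3 \right)} \left(-45\right) - 220 = 10 \left(-45\right) - 220 = -450 - 220 = -670$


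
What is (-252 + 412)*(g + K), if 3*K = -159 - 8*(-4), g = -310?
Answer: -169120/3 ≈ -56373.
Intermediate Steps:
K = -127/3 (K = (-159 - 8*(-4))/3 = (-159 + 32)/3 = (⅓)*(-127) = -127/3 ≈ -42.333)
(-252 + 412)*(g + K) = (-252 + 412)*(-310 - 127/3) = 160*(-1057/3) = -169120/3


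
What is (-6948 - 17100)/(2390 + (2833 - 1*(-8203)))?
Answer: -12024/6713 ≈ -1.7912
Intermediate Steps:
(-6948 - 17100)/(2390 + (2833 - 1*(-8203))) = -24048/(2390 + (2833 + 8203)) = -24048/(2390 + 11036) = -24048/13426 = -24048*1/13426 = -12024/6713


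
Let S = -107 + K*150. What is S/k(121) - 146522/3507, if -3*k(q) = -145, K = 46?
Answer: 50223463/508515 ≈ 98.765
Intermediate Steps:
k(q) = 145/3 (k(q) = -⅓*(-145) = 145/3)
S = 6793 (S = -107 + 46*150 = -107 + 6900 = 6793)
S/k(121) - 146522/3507 = 6793/(145/3) - 146522/3507 = 6793*(3/145) - 146522*1/3507 = 20379/145 - 146522/3507 = 50223463/508515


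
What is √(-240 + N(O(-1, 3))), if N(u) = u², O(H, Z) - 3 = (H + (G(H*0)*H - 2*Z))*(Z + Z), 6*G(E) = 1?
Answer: 4*√85 ≈ 36.878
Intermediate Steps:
G(E) = ⅙ (G(E) = (⅙)*1 = ⅙)
O(H, Z) = 3 + 2*Z*(-2*Z + 7*H/6) (O(H, Z) = 3 + (H + (H/6 - 2*Z))*(Z + Z) = 3 + (H + (-2*Z + H/6))*(2*Z) = 3 + (-2*Z + 7*H/6)*(2*Z) = 3 + 2*Z*(-2*Z + 7*H/6))
√(-240 + N(O(-1, 3))) = √(-240 + (3 - 4*3² + (7/3)*(-1)*3)²) = √(-240 + (3 - 4*9 - 7)²) = √(-240 + (3 - 36 - 7)²) = √(-240 + (-40)²) = √(-240 + 1600) = √1360 = 4*√85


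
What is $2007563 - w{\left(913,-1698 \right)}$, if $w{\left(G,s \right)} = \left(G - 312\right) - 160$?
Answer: $2007122$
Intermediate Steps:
$w{\left(G,s \right)} = -472 + G$ ($w{\left(G,s \right)} = \left(-312 + G\right) - 160 = -472 + G$)
$2007563 - w{\left(913,-1698 \right)} = 2007563 - \left(-472 + 913\right) = 2007563 - 441 = 2007122$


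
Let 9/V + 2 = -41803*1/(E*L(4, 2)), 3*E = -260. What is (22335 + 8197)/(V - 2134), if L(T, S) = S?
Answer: -1898617154/132699383 ≈ -14.308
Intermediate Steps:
E = -260/3 (E = (⅓)*(-260) = -260/3 ≈ -86.667)
V = 4680/124369 (V = 9/(-2 - 41803/((-260/3*2))) = 9/(-2 - 41803/(-520/3)) = 9/(-2 - 41803*(-3/520)) = 9/(-2 + 125409/520) = 9/(124369/520) = 9*(520/124369) = 4680/124369 ≈ 0.037630)
(22335 + 8197)/(V - 2134) = (22335 + 8197)/(4680/124369 - 2134) = 30532/(-265398766/124369) = 30532*(-124369/265398766) = -1898617154/132699383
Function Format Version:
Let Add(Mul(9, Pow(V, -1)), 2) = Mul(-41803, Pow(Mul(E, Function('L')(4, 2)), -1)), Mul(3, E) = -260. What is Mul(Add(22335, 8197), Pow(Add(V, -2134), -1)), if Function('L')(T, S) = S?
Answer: Rational(-1898617154, 132699383) ≈ -14.308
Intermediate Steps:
E = Rational(-260, 3) (E = Mul(Rational(1, 3), -260) = Rational(-260, 3) ≈ -86.667)
V = Rational(4680, 124369) (V = Mul(9, Pow(Add(-2, Mul(-41803, Pow(Mul(Rational(-260, 3), 2), -1))), -1)) = Mul(9, Pow(Add(-2, Mul(-41803, Pow(Rational(-520, 3), -1))), -1)) = Mul(9, Pow(Add(-2, Mul(-41803, Rational(-3, 520))), -1)) = Mul(9, Pow(Add(-2, Rational(125409, 520)), -1)) = Mul(9, Pow(Rational(124369, 520), -1)) = Mul(9, Rational(520, 124369)) = Rational(4680, 124369) ≈ 0.037630)
Mul(Add(22335, 8197), Pow(Add(V, -2134), -1)) = Mul(Add(22335, 8197), Pow(Add(Rational(4680, 124369), -2134), -1)) = Mul(30532, Pow(Rational(-265398766, 124369), -1)) = Mul(30532, Rational(-124369, 265398766)) = Rational(-1898617154, 132699383)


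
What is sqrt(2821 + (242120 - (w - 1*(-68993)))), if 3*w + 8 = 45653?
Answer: sqrt(160733) ≈ 400.92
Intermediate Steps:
w = 15215 (w = -8/3 + (1/3)*45653 = -8/3 + 45653/3 = 15215)
sqrt(2821 + (242120 - (w - 1*(-68993)))) = sqrt(2821 + (242120 - (15215 - 1*(-68993)))) = sqrt(2821 + (242120 - (15215 + 68993))) = sqrt(2821 + (242120 - 1*84208)) = sqrt(2821 + (242120 - 84208)) = sqrt(2821 + 157912) = sqrt(160733)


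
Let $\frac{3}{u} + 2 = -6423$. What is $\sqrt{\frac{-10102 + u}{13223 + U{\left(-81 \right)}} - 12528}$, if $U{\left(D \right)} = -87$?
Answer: $\frac{i \sqrt{223110985900667741}}{4219940} \approx 111.93 i$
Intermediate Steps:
$u = - \frac{3}{6425}$ ($u = \frac{3}{-2 - 6423} = \frac{3}{-6425} = 3 \left(- \frac{1}{6425}\right) = - \frac{3}{6425} \approx -0.00046693$)
$\sqrt{\frac{-10102 + u}{13223 + U{\left(-81 \right)}} - 12528} = \sqrt{\frac{-10102 - \frac{3}{6425}}{13223 - 87} - 12528} = \sqrt{- \frac{64905353}{6425 \cdot 13136} - 12528} = \sqrt{\left(- \frac{64905353}{6425}\right) \frac{1}{13136} - 12528} = \sqrt{- \frac{64905353}{84398800} - 12528} = \sqrt{- \frac{1057413071753}{84398800}} = \frac{i \sqrt{223110985900667741}}{4219940}$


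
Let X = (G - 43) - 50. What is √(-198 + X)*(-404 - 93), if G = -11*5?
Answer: -497*I*√346 ≈ -9244.7*I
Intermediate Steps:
G = -55
X = -148 (X = (-55 - 43) - 50 = -98 - 50 = -148)
√(-198 + X)*(-404 - 93) = √(-198 - 148)*(-404 - 93) = √(-346)*(-497) = (I*√346)*(-497) = -497*I*√346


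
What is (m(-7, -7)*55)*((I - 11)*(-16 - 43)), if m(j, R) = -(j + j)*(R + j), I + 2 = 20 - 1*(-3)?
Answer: 6360200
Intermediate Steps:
I = 21 (I = -2 + (20 - 1*(-3)) = -2 + (20 + 3) = -2 + 23 = 21)
m(j, R) = -2*j*(R + j)
(m(-7, -7)*55)*((I - 11)*(-16 - 43)) = (-2*(-7)*(-7 - 7)*55)*((21 - 11)*(-16 - 43)) = (-2*(-7)*(-14)*55)*(10*(-59)) = -196*55*(-590) = -10780*(-590) = 6360200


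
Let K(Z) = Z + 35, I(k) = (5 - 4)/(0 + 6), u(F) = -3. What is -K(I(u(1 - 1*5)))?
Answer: -211/6 ≈ -35.167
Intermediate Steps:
I(k) = ⅙ (I(k) = 1/6 = 1*(⅙) = ⅙)
K(Z) = 35 + Z
-K(I(u(1 - 1*5))) = -(35 + ⅙) = -1*211/6 = -211/6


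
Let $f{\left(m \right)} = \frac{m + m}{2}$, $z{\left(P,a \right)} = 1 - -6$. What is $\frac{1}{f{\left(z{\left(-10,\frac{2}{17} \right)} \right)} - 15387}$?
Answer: $- \frac{1}{15380} \approx -6.5019 \cdot 10^{-5}$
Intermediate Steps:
$z{\left(P,a \right)} = 7$ ($z{\left(P,a \right)} = 1 + 6 = 7$)
$f{\left(m \right)} = m$ ($f{\left(m \right)} = 2 m \frac{1}{2} = m$)
$\frac{1}{f{\left(z{\left(-10,\frac{2}{17} \right)} \right)} - 15387} = \frac{1}{7 - 15387} = \frac{1}{-15380} = - \frac{1}{15380}$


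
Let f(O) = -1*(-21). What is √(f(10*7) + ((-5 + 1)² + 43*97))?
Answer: 4*√263 ≈ 64.869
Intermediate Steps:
f(O) = 21
√(f(10*7) + ((-5 + 1)² + 43*97)) = √(21 + ((-5 + 1)² + 43*97)) = √(21 + ((-4)² + 4171)) = √(21 + (16 + 4171)) = √(21 + 4187) = √4208 = 4*√263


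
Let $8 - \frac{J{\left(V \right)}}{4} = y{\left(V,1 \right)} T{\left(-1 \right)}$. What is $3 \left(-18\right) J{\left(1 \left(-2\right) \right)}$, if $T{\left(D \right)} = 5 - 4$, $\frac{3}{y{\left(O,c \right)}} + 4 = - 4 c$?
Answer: $-1809$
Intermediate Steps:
$y{\left(O,c \right)} = \frac{3}{-4 - 4 c}$
$T{\left(D \right)} = 1$
$J{\left(V \right)} = \frac{67}{2}$ ($J{\left(V \right)} = 32 - 4 - \frac{3}{4 + 4 \cdot 1} \cdot 1 = 32 - 4 - \frac{3}{4 + 4} \cdot 1 = 32 - 4 - \frac{3}{8} \cdot 1 = 32 - 4 \left(-3\right) \frac{1}{8} \cdot 1 = 32 - 4 \left(\left(- \frac{3}{8}\right) 1\right) = 32 - - \frac{3}{2} = 32 + \frac{3}{2} = \frac{67}{2}$)
$3 \left(-18\right) J{\left(1 \left(-2\right) \right)} = 3 \left(-18\right) \frac{67}{2} = \left(-54\right) \frac{67}{2} = -1809$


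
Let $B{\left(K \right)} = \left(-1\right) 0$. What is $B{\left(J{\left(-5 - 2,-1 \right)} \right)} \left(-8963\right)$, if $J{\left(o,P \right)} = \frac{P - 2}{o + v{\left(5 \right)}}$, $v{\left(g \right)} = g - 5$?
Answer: $0$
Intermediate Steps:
$v{\left(g \right)} = -5 + g$ ($v{\left(g \right)} = g - 5 = -5 + g$)
$J{\left(o,P \right)} = \frac{-2 + P}{o}$ ($J{\left(o,P \right)} = \frac{P - 2}{o + \left(-5 + 5\right)} = \frac{-2 + P}{o + 0} = \frac{-2 + P}{o}$)
$B{\left(K \right)} = 0$
$B{\left(J{\left(-5 - 2,-1 \right)} \right)} \left(-8963\right) = 0 \left(-8963\right) = 0$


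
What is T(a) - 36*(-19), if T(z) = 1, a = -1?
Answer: 685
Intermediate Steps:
T(a) - 36*(-19) = 1 - 36*(-19) = 1 + 684 = 685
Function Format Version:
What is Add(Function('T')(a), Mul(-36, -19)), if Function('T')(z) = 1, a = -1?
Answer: 685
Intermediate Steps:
Add(Function('T')(a), Mul(-36, -19)) = Add(1, Mul(-36, -19)) = Add(1, 684) = 685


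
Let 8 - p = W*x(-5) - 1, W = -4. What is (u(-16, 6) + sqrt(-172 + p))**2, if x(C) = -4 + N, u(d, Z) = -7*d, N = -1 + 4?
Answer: (112 + I*sqrt(167))**2 ≈ 12377.0 + 2894.7*I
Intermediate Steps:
N = 3
x(C) = -1 (x(C) = -4 + 3 = -1)
p = 5 (p = 8 - (-4*(-1) - 1) = 8 - (4 - 1) = 8 - 1*3 = 8 - 3 = 5)
(u(-16, 6) + sqrt(-172 + p))**2 = (-7*(-16) + sqrt(-172 + 5))**2 = (112 + sqrt(-167))**2 = (112 + I*sqrt(167))**2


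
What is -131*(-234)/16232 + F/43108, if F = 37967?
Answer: 121107061/43733066 ≈ 2.7692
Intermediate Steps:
-131*(-234)/16232 + F/43108 = -131*(-234)/16232 + 37967/43108 = 30654*(1/16232) + 37967*(1/43108) = 15327/8116 + 37967/43108 = 121107061/43733066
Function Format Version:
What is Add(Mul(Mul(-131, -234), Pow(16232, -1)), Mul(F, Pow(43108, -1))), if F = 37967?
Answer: Rational(121107061, 43733066) ≈ 2.7692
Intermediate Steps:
Add(Mul(Mul(-131, -234), Pow(16232, -1)), Mul(F, Pow(43108, -1))) = Add(Mul(Mul(-131, -234), Pow(16232, -1)), Mul(37967, Pow(43108, -1))) = Add(Mul(30654, Rational(1, 16232)), Mul(37967, Rational(1, 43108))) = Add(Rational(15327, 8116), Rational(37967, 43108)) = Rational(121107061, 43733066)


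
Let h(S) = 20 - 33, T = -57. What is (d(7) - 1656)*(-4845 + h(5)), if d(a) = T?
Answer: 8321754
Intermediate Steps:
h(S) = -13
d(a) = -57
(d(7) - 1656)*(-4845 + h(5)) = (-57 - 1656)*(-4845 - 13) = -1713*(-4858) = 8321754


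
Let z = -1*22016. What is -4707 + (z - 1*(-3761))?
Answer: -22962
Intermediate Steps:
z = -22016
-4707 + (z - 1*(-3761)) = -4707 + (-22016 - 1*(-3761)) = -4707 + (-22016 + 3761) = -4707 - 18255 = -22962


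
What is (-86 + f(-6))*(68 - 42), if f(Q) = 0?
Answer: -2236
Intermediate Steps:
(-86 + f(-6))*(68 - 42) = (-86 + 0)*(68 - 42) = -86*26 = -2236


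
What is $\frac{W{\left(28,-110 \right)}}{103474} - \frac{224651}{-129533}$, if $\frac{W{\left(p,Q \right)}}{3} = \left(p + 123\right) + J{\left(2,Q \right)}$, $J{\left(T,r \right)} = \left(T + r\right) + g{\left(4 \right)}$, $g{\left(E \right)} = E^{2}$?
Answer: $\frac{23268464915}{13403297642} \approx 1.736$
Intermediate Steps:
$J{\left(T,r \right)} = 16 + T + r$ ($J{\left(T,r \right)} = \left(T + r\right) + 4^{2} = \left(T + r\right) + 16 = 16 + T + r$)
$W{\left(p,Q \right)} = 423 + 3 Q + 3 p$ ($W{\left(p,Q \right)} = 3 \left(\left(p + 123\right) + \left(16 + 2 + Q\right)\right) = 3 \left(\left(123 + p\right) + \left(18 + Q\right)\right) = 3 \left(141 + Q + p\right) = 423 + 3 Q + 3 p$)
$\frac{W{\left(28,-110 \right)}}{103474} - \frac{224651}{-129533} = \frac{423 + 3 \left(-110\right) + 3 \cdot 28}{103474} - \frac{224651}{-129533} = \left(423 - 330 + 84\right) \frac{1}{103474} - - \frac{224651}{129533} = 177 \cdot \frac{1}{103474} + \frac{224651}{129533} = \frac{177}{103474} + \frac{224651}{129533} = \frac{23268464915}{13403297642}$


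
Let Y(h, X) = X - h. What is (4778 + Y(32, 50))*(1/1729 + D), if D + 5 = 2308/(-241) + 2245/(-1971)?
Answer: -61901015010956/821294019 ≈ -75370.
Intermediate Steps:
D = -7465168/475011 (D = -5 + (2308/(-241) + 2245/(-1971)) = -5 + (2308*(-1/241) + 2245*(-1/1971)) = -5 + (-2308/241 - 2245/1971) = -5 - 5090113/475011 = -7465168/475011 ≈ -15.716)
(4778 + Y(32, 50))*(1/1729 + D) = (4778 + (50 - 1*32))*(1/1729 - 7465168/475011) = (4778 + (50 - 32))*(1/1729 - 7465168/475011) = (4778 + 18)*(-12906800461/821294019) = 4796*(-12906800461/821294019) = -61901015010956/821294019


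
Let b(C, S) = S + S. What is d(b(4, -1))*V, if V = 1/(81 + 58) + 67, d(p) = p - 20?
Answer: -204908/139 ≈ -1474.2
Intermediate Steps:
b(C, S) = 2*S
d(p) = -20 + p
V = 9314/139 (V = 1/139 + 67 = 9314/139 ≈ 67.007)
d(b(4, -1))*V = (-20 + 2*(-1))*(9314/139) = (-20 - 2)*(9314/139) = -22*9314/139 = -204908/139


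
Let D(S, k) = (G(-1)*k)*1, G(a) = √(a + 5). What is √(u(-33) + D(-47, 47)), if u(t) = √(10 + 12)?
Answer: √(94 + √22) ≈ 9.9343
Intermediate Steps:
G(a) = √(5 + a)
D(S, k) = 2*k (D(S, k) = (√(5 - 1)*k)*1 = (√4*k)*1 = (2*k)*1 = 2*k)
u(t) = √22
√(u(-33) + D(-47, 47)) = √(√22 + 2*47) = √(√22 + 94) = √(94 + √22)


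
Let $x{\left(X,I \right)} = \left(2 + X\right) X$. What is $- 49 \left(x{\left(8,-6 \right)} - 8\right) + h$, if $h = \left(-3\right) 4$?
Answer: $-3540$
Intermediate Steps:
$x{\left(X,I \right)} = X \left(2 + X\right)$
$h = -12$
$- 49 \left(x{\left(8,-6 \right)} - 8\right) + h = - 49 \left(8 \left(2 + 8\right) - 8\right) - 12 = - 49 \left(8 \cdot 10 - 8\right) - 12 = - 49 \left(80 - 8\right) - 12 = \left(-49\right) 72 - 12 = -3528 - 12 = -3540$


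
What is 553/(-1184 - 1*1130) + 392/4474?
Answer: -783517/5176418 ≈ -0.15136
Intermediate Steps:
553/(-1184 - 1*1130) + 392/4474 = 553/(-1184 - 1130) + 392*(1/4474) = 553/(-2314) + 196/2237 = 553*(-1/2314) + 196/2237 = -553/2314 + 196/2237 = -783517/5176418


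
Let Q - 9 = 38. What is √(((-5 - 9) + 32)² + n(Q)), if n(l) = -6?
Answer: √318 ≈ 17.833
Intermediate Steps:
Q = 47 (Q = 9 + 38 = 47)
√(((-5 - 9) + 32)² + n(Q)) = √(((-5 - 9) + 32)² - 6) = √((-14 + 32)² - 6) = √(18² - 6) = √(324 - 6) = √318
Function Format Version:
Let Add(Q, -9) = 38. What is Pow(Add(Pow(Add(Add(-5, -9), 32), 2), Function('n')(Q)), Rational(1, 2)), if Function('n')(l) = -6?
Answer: Pow(318, Rational(1, 2)) ≈ 17.833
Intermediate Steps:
Q = 47 (Q = Add(9, 38) = 47)
Pow(Add(Pow(Add(Add(-5, -9), 32), 2), Function('n')(Q)), Rational(1, 2)) = Pow(Add(Pow(Add(Add(-5, -9), 32), 2), -6), Rational(1, 2)) = Pow(Add(Pow(Add(-14, 32), 2), -6), Rational(1, 2)) = Pow(Add(Pow(18, 2), -6), Rational(1, 2)) = Pow(Add(324, -6), Rational(1, 2)) = Pow(318, Rational(1, 2))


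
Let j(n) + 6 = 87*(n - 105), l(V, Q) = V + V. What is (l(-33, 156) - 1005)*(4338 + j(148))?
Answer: -8646183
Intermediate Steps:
l(V, Q) = 2*V
j(n) = -9141 + 87*n (j(n) = -6 + 87*(n - 105) = -6 + 87*(-105 + n) = -6 + (-9135 + 87*n) = -9141 + 87*n)
(l(-33, 156) - 1005)*(4338 + j(148)) = (2*(-33) - 1005)*(4338 + (-9141 + 87*148)) = (-66 - 1005)*(4338 + (-9141 + 12876)) = -1071*(4338 + 3735) = -1071*8073 = -8646183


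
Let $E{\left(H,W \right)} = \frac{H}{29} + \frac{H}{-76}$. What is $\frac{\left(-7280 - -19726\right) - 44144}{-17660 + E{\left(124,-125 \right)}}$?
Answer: $\frac{17465598}{9729203} \approx 1.7952$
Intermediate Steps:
$E{\left(H,W \right)} = \frac{47 H}{2204}$ ($E{\left(H,W \right)} = H \frac{1}{29} + H \left(- \frac{1}{76}\right) = \frac{H}{29} - \frac{H}{76} = \frac{47 H}{2204}$)
$\frac{\left(-7280 - -19726\right) - 44144}{-17660 + E{\left(124,-125 \right)}} = \frac{\left(-7280 - -19726\right) - 44144}{-17660 + \frac{47}{2204} \cdot 124} = \frac{\left(-7280 + 19726\right) - 44144}{-17660 + \frac{1457}{551}} = \frac{12446 - 44144}{- \frac{9729203}{551}} = \left(-31698\right) \left(- \frac{551}{9729203}\right) = \frac{17465598}{9729203}$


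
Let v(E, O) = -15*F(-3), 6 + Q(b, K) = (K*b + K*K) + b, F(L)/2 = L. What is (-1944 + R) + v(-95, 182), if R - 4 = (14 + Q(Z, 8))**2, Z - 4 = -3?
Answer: 4711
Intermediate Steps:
Z = 1 (Z = 4 - 3 = 1)
F(L) = 2*L
Q(b, K) = -6 + b + K**2 + K*b (Q(b, K) = -6 + ((K*b + K*K) + b) = -6 + ((K*b + K**2) + b) = -6 + ((K**2 + K*b) + b) = -6 + (b + K**2 + K*b) = -6 + b + K**2 + K*b)
R = 6565 (R = 4 + (14 + (-6 + 1 + 8**2 + 8*1))**2 = 4 + (14 + (-6 + 1 + 64 + 8))**2 = 4 + (14 + 67)**2 = 4 + 81**2 = 4 + 6561 = 6565)
v(E, O) = 90 (v(E, O) = -30*(-3) = -15*(-6) = 90)
(-1944 + R) + v(-95, 182) = (-1944 + 6565) + 90 = 4621 + 90 = 4711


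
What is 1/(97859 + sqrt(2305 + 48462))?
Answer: 97859/9576333114 - sqrt(50767)/9576333114 ≈ 1.0195e-5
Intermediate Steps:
1/(97859 + sqrt(2305 + 48462)) = 1/(97859 + sqrt(50767))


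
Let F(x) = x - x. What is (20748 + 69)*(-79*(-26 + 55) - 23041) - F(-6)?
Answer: -527336244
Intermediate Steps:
F(x) = 0
(20748 + 69)*(-79*(-26 + 55) - 23041) - F(-6) = (20748 + 69)*(-79*(-26 + 55) - 23041) - 1*0 = 20817*(-79*29 - 23041) + 0 = 20817*(-2291 - 23041) + 0 = 20817*(-25332) + 0 = -527336244 + 0 = -527336244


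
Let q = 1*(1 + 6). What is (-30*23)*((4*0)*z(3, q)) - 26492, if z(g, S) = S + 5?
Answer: -26492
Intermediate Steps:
q = 7 (q = 1*7 = 7)
z(g, S) = 5 + S
(-30*23)*((4*0)*z(3, q)) - 26492 = (-30*23)*((4*0)*(5 + 7)) - 26492 = -0*12 - 26492 = -690*0 - 26492 = 0 - 26492 = -26492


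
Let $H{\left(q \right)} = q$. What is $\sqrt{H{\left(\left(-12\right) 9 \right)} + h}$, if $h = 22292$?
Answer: $2 \sqrt{5546} \approx 148.94$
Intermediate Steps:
$\sqrt{H{\left(\left(-12\right) 9 \right)} + h} = \sqrt{\left(-12\right) 9 + 22292} = \sqrt{-108 + 22292} = \sqrt{22184} = 2 \sqrt{5546}$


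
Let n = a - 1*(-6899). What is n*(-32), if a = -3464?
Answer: -109920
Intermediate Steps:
n = 3435 (n = -3464 - 1*(-6899) = -3464 + 6899 = 3435)
n*(-32) = 3435*(-32) = -109920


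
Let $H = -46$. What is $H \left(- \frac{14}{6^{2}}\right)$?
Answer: $\frac{161}{9} \approx 17.889$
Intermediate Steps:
$H \left(- \frac{14}{6^{2}}\right) = - 46 \left(- \frac{14}{6^{2}}\right) = - 46 \left(- \frac{14}{36}\right) = - 46 \left(\left(-14\right) \frac{1}{36}\right) = \left(-46\right) \left(- \frac{7}{18}\right) = \frac{161}{9}$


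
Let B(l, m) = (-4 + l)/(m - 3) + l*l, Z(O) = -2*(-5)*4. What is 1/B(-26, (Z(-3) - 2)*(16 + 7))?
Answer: 871/588766 ≈ 0.0014794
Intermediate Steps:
Z(O) = 40 (Z(O) = 10*4 = 40)
B(l, m) = l**2 + (-4 + l)/(-3 + m) (B(l, m) = (-4 + l)/(-3 + m) + l**2 = l**2 + (-4 + l)/(-3 + m))
1/B(-26, (Z(-3) - 2)*(16 + 7)) = 1/((-4 - 26 - 3*(-26)**2 + ((40 - 2)*(16 + 7))*(-26)**2)/(-3 + (40 - 2)*(16 + 7))) = 1/((-4 - 26 - 3*676 + (38*23)*676)/(-3 + 38*23)) = 1/((-4 - 26 - 2028 + 874*676)/(-3 + 874)) = 1/((-4 - 26 - 2028 + 590824)/871) = 1/((1/871)*588766) = 1/(588766/871) = 871/588766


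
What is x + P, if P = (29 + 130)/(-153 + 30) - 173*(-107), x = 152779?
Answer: 7022837/41 ≈ 1.7129e+5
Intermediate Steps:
P = 758898/41 (P = 159/(-123) + 18511 = 159*(-1/123) + 18511 = -53/41 + 18511 = 758898/41 ≈ 18510.)
x + P = 152779 + 758898/41 = 7022837/41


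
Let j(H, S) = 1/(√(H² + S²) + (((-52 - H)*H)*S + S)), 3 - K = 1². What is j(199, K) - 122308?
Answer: -1220532472574884/9979171211 - 89*√5/9979171211 ≈ -1.2231e+5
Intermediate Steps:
K = 2 (K = 3 - 1*1² = 3 - 1*1 = 3 - 1 = 2)
j(H, S) = 1/(S + √(H² + S²) + H*S*(-52 - H)) (j(H, S) = 1/(√(H² + S²) + ((H*(-52 - H))*S + S)) = 1/(√(H² + S²) + (H*S*(-52 - H) + S)) = 1/(√(H² + S²) + (S + H*S*(-52 - H))) = 1/(S + √(H² + S²) + H*S*(-52 - H)))
j(199, K) - 122308 = -1/(-1*2 - √(199² + 2²) + 2*199² + 52*199*2) - 122308 = -1/(-2 - √(39601 + 4) + 2*39601 + 20696) - 122308 = -1/(-2 - √39605 + 79202 + 20696) - 122308 = -1/(-2 - 89*√5 + 79202 + 20696) - 122308 = -1/(99896 - 89*√5) - 122308 = -122308 - 1/(99896 - 89*√5)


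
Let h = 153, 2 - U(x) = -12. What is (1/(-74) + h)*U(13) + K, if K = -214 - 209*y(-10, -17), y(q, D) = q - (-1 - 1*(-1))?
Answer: 148659/37 ≈ 4017.8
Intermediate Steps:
U(x) = 14 (U(x) = 2 - 1*(-12) = 2 + 12 = 14)
y(q, D) = q (y(q, D) = q - (-1 + 1) = q - 1*0 = q + 0 = q)
K = 1876 (K = -214 - 209*(-10) = -214 + 2090 = 1876)
(1/(-74) + h)*U(13) + K = (1/(-74) + 153)*14 + 1876 = (-1/74 + 153)*14 + 1876 = (11321/74)*14 + 1876 = 79247/37 + 1876 = 148659/37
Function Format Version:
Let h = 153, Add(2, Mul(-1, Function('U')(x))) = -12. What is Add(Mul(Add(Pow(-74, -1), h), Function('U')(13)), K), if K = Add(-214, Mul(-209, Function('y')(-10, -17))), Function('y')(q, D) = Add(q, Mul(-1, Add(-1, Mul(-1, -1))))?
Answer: Rational(148659, 37) ≈ 4017.8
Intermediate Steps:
Function('U')(x) = 14 (Function('U')(x) = Add(2, Mul(-1, -12)) = Add(2, 12) = 14)
Function('y')(q, D) = q (Function('y')(q, D) = Add(q, Mul(-1, Add(-1, 1))) = Add(q, Mul(-1, 0)) = Add(q, 0) = q)
K = 1876 (K = Add(-214, Mul(-209, -10)) = Add(-214, 2090) = 1876)
Add(Mul(Add(Pow(-74, -1), h), Function('U')(13)), K) = Add(Mul(Add(Pow(-74, -1), 153), 14), 1876) = Add(Mul(Add(Rational(-1, 74), 153), 14), 1876) = Add(Mul(Rational(11321, 74), 14), 1876) = Add(Rational(79247, 37), 1876) = Rational(148659, 37)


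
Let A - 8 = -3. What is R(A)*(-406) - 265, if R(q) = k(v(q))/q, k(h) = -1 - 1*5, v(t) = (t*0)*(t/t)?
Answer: 1111/5 ≈ 222.20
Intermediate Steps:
A = 5 (A = 8 - 3 = 5)
v(t) = 0 (v(t) = 0*1 = 0)
k(h) = -6 (k(h) = -1 - 5 = -6)
R(q) = -6/q
R(A)*(-406) - 265 = -6/5*(-406) - 265 = 2436/5 - 265 = 1111/5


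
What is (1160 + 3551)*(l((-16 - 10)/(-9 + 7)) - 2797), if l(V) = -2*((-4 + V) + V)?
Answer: -13383951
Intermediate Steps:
l(V) = 8 - 4*V (l(V) = -2*(-4 + 2*V) = 8 - 4*V)
(1160 + 3551)*(l((-16 - 10)/(-9 + 7)) - 2797) = (1160 + 3551)*((8 - 4*(-16 - 10)/(-9 + 7)) - 2797) = 4711*((8 - (-104)/(-2)) - 2797) = 4711*((8 - (-104)*(-1)/2) - 2797) = 4711*((8 - 4*13) - 2797) = 4711*((8 - 52) - 2797) = 4711*(-44 - 2797) = 4711*(-2841) = -13383951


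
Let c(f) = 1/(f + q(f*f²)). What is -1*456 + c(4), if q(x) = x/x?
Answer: -2279/5 ≈ -455.80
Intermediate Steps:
q(x) = 1
c(f) = 1/(1 + f) (c(f) = 1/(f + 1) = 1/(1 + f))
-1*456 + c(4) = -1*456 + 1/(1 + 4) = -456 + 1/5 = -456 + ⅕ = -2279/5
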